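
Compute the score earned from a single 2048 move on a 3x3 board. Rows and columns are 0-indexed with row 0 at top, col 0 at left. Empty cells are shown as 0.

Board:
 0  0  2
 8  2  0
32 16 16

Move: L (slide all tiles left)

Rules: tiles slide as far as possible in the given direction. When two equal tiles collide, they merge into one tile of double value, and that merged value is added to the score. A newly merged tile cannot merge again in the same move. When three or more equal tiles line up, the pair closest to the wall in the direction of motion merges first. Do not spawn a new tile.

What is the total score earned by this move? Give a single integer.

Answer: 32

Derivation:
Slide left:
row 0: [0, 0, 2] -> [2, 0, 0]  score +0 (running 0)
row 1: [8, 2, 0] -> [8, 2, 0]  score +0 (running 0)
row 2: [32, 16, 16] -> [32, 32, 0]  score +32 (running 32)
Board after move:
 2  0  0
 8  2  0
32 32  0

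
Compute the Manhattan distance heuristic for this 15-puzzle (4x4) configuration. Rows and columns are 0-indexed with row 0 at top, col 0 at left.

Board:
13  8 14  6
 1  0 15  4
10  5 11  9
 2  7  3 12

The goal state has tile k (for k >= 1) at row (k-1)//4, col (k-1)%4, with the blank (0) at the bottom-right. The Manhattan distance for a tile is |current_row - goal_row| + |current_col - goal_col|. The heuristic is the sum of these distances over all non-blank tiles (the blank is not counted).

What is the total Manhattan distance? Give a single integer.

Tile 13: (0,0)->(3,0) = 3
Tile 8: (0,1)->(1,3) = 3
Tile 14: (0,2)->(3,1) = 4
Tile 6: (0,3)->(1,1) = 3
Tile 1: (1,0)->(0,0) = 1
Tile 15: (1,2)->(3,2) = 2
Tile 4: (1,3)->(0,3) = 1
Tile 10: (2,0)->(2,1) = 1
Tile 5: (2,1)->(1,0) = 2
Tile 11: (2,2)->(2,2) = 0
Tile 9: (2,3)->(2,0) = 3
Tile 2: (3,0)->(0,1) = 4
Tile 7: (3,1)->(1,2) = 3
Tile 3: (3,2)->(0,2) = 3
Tile 12: (3,3)->(2,3) = 1
Sum: 3 + 3 + 4 + 3 + 1 + 2 + 1 + 1 + 2 + 0 + 3 + 4 + 3 + 3 + 1 = 34

Answer: 34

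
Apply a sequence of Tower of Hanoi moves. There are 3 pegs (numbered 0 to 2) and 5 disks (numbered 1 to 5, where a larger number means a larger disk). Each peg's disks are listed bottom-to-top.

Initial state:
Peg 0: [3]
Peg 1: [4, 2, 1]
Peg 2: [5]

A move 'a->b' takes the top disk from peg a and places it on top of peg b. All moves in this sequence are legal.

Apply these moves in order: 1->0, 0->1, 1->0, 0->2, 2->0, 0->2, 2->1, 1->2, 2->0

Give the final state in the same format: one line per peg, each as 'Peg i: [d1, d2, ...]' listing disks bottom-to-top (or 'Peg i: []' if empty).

Answer: Peg 0: [3, 1]
Peg 1: [4, 2]
Peg 2: [5]

Derivation:
After move 1 (1->0):
Peg 0: [3, 1]
Peg 1: [4, 2]
Peg 2: [5]

After move 2 (0->1):
Peg 0: [3]
Peg 1: [4, 2, 1]
Peg 2: [5]

After move 3 (1->0):
Peg 0: [3, 1]
Peg 1: [4, 2]
Peg 2: [5]

After move 4 (0->2):
Peg 0: [3]
Peg 1: [4, 2]
Peg 2: [5, 1]

After move 5 (2->0):
Peg 0: [3, 1]
Peg 1: [4, 2]
Peg 2: [5]

After move 6 (0->2):
Peg 0: [3]
Peg 1: [4, 2]
Peg 2: [5, 1]

After move 7 (2->1):
Peg 0: [3]
Peg 1: [4, 2, 1]
Peg 2: [5]

After move 8 (1->2):
Peg 0: [3]
Peg 1: [4, 2]
Peg 2: [5, 1]

After move 9 (2->0):
Peg 0: [3, 1]
Peg 1: [4, 2]
Peg 2: [5]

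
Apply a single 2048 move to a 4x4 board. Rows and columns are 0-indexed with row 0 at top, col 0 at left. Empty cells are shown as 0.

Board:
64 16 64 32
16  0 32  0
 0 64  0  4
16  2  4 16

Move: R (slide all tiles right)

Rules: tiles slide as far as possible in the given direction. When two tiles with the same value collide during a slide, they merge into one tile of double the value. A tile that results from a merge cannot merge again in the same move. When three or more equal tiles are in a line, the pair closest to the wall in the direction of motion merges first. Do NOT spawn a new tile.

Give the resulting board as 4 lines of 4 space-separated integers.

Slide right:
row 0: [64, 16, 64, 32] -> [64, 16, 64, 32]
row 1: [16, 0, 32, 0] -> [0, 0, 16, 32]
row 2: [0, 64, 0, 4] -> [0, 0, 64, 4]
row 3: [16, 2, 4, 16] -> [16, 2, 4, 16]

Answer: 64 16 64 32
 0  0 16 32
 0  0 64  4
16  2  4 16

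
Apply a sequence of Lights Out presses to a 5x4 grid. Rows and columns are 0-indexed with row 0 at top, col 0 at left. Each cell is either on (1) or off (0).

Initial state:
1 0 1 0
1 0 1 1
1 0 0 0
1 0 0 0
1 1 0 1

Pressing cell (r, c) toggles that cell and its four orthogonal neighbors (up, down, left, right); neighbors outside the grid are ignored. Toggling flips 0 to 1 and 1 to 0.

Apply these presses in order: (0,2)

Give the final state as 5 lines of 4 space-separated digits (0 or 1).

After press 1 at (0,2):
1 1 0 1
1 0 0 1
1 0 0 0
1 0 0 0
1 1 0 1

Answer: 1 1 0 1
1 0 0 1
1 0 0 0
1 0 0 0
1 1 0 1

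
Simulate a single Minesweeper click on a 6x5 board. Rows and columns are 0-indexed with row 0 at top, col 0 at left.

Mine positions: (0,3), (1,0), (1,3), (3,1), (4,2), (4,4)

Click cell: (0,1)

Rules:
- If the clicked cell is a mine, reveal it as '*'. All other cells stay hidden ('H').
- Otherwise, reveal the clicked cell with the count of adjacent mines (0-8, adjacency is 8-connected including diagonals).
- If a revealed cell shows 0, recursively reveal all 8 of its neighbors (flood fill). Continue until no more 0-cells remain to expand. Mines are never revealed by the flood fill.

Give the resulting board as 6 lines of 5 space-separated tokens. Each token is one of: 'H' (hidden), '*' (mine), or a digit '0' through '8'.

H 1 H H H
H H H H H
H H H H H
H H H H H
H H H H H
H H H H H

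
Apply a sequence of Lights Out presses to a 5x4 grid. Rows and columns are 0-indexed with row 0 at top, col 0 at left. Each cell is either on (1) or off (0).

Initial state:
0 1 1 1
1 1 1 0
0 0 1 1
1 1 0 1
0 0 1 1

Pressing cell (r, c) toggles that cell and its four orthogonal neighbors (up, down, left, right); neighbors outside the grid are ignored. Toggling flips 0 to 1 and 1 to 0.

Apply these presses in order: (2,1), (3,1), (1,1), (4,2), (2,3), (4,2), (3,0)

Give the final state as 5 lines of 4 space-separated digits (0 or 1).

Answer: 0 0 1 1
0 1 0 1
0 1 1 0
1 0 1 0
1 1 1 1

Derivation:
After press 1 at (2,1):
0 1 1 1
1 0 1 0
1 1 0 1
1 0 0 1
0 0 1 1

After press 2 at (3,1):
0 1 1 1
1 0 1 0
1 0 0 1
0 1 1 1
0 1 1 1

After press 3 at (1,1):
0 0 1 1
0 1 0 0
1 1 0 1
0 1 1 1
0 1 1 1

After press 4 at (4,2):
0 0 1 1
0 1 0 0
1 1 0 1
0 1 0 1
0 0 0 0

After press 5 at (2,3):
0 0 1 1
0 1 0 1
1 1 1 0
0 1 0 0
0 0 0 0

After press 6 at (4,2):
0 0 1 1
0 1 0 1
1 1 1 0
0 1 1 0
0 1 1 1

After press 7 at (3,0):
0 0 1 1
0 1 0 1
0 1 1 0
1 0 1 0
1 1 1 1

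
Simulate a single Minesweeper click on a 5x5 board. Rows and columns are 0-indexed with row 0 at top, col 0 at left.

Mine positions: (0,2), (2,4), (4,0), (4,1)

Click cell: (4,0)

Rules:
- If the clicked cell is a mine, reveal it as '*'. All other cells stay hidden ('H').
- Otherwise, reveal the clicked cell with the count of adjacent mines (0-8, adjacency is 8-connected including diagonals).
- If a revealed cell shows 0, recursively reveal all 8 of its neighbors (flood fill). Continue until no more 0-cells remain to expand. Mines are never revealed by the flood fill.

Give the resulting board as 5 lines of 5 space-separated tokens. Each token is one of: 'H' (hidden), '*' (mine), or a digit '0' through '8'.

H H H H H
H H H H H
H H H H H
H H H H H
* H H H H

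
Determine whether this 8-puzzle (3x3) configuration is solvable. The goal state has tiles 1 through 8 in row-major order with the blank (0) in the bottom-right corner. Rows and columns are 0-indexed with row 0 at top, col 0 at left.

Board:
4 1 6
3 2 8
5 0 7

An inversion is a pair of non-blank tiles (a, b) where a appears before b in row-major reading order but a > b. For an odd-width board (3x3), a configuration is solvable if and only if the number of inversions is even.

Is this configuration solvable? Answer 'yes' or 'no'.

Answer: no

Derivation:
Inversions (pairs i<j in row-major order where tile[i] > tile[j] > 0): 9
9 is odd, so the puzzle is not solvable.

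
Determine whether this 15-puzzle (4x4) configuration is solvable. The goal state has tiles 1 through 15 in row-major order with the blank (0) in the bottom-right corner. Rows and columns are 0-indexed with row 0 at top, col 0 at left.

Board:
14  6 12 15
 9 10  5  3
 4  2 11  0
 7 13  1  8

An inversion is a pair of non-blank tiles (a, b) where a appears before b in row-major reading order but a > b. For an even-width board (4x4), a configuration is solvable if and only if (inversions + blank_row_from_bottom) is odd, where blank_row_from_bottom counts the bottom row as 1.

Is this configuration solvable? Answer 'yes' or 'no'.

Answer: no

Derivation:
Inversions: 68
Blank is in row 2 (0-indexed from top), which is row 2 counting from the bottom (bottom = 1).
68 + 2 = 70, which is even, so the puzzle is not solvable.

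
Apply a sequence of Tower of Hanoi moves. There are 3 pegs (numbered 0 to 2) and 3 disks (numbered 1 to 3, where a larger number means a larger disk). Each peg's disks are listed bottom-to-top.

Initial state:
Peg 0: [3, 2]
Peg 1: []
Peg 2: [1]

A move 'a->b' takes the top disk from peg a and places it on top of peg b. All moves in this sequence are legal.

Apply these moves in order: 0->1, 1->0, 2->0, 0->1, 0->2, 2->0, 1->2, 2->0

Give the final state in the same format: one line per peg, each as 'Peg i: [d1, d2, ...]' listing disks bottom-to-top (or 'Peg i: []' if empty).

After move 1 (0->1):
Peg 0: [3]
Peg 1: [2]
Peg 2: [1]

After move 2 (1->0):
Peg 0: [3, 2]
Peg 1: []
Peg 2: [1]

After move 3 (2->0):
Peg 0: [3, 2, 1]
Peg 1: []
Peg 2: []

After move 4 (0->1):
Peg 0: [3, 2]
Peg 1: [1]
Peg 2: []

After move 5 (0->2):
Peg 0: [3]
Peg 1: [1]
Peg 2: [2]

After move 6 (2->0):
Peg 0: [3, 2]
Peg 1: [1]
Peg 2: []

After move 7 (1->2):
Peg 0: [3, 2]
Peg 1: []
Peg 2: [1]

After move 8 (2->0):
Peg 0: [3, 2, 1]
Peg 1: []
Peg 2: []

Answer: Peg 0: [3, 2, 1]
Peg 1: []
Peg 2: []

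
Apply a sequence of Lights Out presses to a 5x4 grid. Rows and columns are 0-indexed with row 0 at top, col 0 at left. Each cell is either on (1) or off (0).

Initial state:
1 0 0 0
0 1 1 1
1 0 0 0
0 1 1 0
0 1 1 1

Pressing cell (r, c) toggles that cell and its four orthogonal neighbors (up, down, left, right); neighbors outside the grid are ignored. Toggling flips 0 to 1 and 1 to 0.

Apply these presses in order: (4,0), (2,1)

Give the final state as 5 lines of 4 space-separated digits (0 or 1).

Answer: 1 0 0 0
0 0 1 1
0 1 1 0
1 0 1 0
1 0 1 1

Derivation:
After press 1 at (4,0):
1 0 0 0
0 1 1 1
1 0 0 0
1 1 1 0
1 0 1 1

After press 2 at (2,1):
1 0 0 0
0 0 1 1
0 1 1 0
1 0 1 0
1 0 1 1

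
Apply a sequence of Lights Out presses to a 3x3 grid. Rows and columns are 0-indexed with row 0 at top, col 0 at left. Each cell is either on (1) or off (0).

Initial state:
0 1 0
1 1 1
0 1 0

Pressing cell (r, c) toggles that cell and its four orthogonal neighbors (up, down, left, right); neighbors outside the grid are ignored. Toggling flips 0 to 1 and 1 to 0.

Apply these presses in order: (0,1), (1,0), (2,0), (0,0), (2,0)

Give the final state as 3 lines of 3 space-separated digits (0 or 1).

Answer: 1 1 1
1 1 1
1 1 0

Derivation:
After press 1 at (0,1):
1 0 1
1 0 1
0 1 0

After press 2 at (1,0):
0 0 1
0 1 1
1 1 0

After press 3 at (2,0):
0 0 1
1 1 1
0 0 0

After press 4 at (0,0):
1 1 1
0 1 1
0 0 0

After press 5 at (2,0):
1 1 1
1 1 1
1 1 0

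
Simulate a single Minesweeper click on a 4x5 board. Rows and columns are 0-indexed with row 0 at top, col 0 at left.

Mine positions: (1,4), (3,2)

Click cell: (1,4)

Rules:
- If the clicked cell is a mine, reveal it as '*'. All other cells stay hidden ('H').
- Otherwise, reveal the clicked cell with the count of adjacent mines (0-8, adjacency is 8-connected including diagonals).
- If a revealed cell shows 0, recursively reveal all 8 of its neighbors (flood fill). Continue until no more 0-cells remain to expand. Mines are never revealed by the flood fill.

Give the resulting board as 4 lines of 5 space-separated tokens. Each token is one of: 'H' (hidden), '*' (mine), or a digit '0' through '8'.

H H H H H
H H H H *
H H H H H
H H H H H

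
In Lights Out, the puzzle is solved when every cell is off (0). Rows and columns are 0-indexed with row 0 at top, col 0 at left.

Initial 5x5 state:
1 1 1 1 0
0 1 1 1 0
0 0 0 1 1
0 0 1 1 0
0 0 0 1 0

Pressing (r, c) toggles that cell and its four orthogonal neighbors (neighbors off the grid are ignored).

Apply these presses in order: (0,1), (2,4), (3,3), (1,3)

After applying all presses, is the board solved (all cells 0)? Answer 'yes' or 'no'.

After press 1 at (0,1):
0 0 0 1 0
0 0 1 1 0
0 0 0 1 1
0 0 1 1 0
0 0 0 1 0

After press 2 at (2,4):
0 0 0 1 0
0 0 1 1 1
0 0 0 0 0
0 0 1 1 1
0 0 0 1 0

After press 3 at (3,3):
0 0 0 1 0
0 0 1 1 1
0 0 0 1 0
0 0 0 0 0
0 0 0 0 0

After press 4 at (1,3):
0 0 0 0 0
0 0 0 0 0
0 0 0 0 0
0 0 0 0 0
0 0 0 0 0

Lights still on: 0

Answer: yes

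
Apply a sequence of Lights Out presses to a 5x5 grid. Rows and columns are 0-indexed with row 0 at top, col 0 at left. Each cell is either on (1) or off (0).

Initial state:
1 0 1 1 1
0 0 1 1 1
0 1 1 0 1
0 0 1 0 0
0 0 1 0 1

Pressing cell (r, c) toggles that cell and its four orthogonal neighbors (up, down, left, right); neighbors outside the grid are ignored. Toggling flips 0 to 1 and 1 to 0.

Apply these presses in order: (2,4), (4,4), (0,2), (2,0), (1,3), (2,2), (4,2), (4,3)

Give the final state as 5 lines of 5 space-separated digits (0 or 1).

After press 1 at (2,4):
1 0 1 1 1
0 0 1 1 0
0 1 1 1 0
0 0 1 0 1
0 0 1 0 1

After press 2 at (4,4):
1 0 1 1 1
0 0 1 1 0
0 1 1 1 0
0 0 1 0 0
0 0 1 1 0

After press 3 at (0,2):
1 1 0 0 1
0 0 0 1 0
0 1 1 1 0
0 0 1 0 0
0 0 1 1 0

After press 4 at (2,0):
1 1 0 0 1
1 0 0 1 0
1 0 1 1 0
1 0 1 0 0
0 0 1 1 0

After press 5 at (1,3):
1 1 0 1 1
1 0 1 0 1
1 0 1 0 0
1 0 1 0 0
0 0 1 1 0

After press 6 at (2,2):
1 1 0 1 1
1 0 0 0 1
1 1 0 1 0
1 0 0 0 0
0 0 1 1 0

After press 7 at (4,2):
1 1 0 1 1
1 0 0 0 1
1 1 0 1 0
1 0 1 0 0
0 1 0 0 0

After press 8 at (4,3):
1 1 0 1 1
1 0 0 0 1
1 1 0 1 0
1 0 1 1 0
0 1 1 1 1

Answer: 1 1 0 1 1
1 0 0 0 1
1 1 0 1 0
1 0 1 1 0
0 1 1 1 1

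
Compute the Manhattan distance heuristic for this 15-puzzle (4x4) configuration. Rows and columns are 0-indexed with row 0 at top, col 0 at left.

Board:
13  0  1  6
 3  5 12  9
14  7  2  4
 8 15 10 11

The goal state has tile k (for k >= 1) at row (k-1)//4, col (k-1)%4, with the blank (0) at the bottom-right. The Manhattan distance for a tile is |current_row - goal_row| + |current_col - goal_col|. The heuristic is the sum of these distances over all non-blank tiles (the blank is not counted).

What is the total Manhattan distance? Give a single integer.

Tile 13: at (0,0), goal (3,0), distance |0-3|+|0-0| = 3
Tile 1: at (0,2), goal (0,0), distance |0-0|+|2-0| = 2
Tile 6: at (0,3), goal (1,1), distance |0-1|+|3-1| = 3
Tile 3: at (1,0), goal (0,2), distance |1-0|+|0-2| = 3
Tile 5: at (1,1), goal (1,0), distance |1-1|+|1-0| = 1
Tile 12: at (1,2), goal (2,3), distance |1-2|+|2-3| = 2
Tile 9: at (1,3), goal (2,0), distance |1-2|+|3-0| = 4
Tile 14: at (2,0), goal (3,1), distance |2-3|+|0-1| = 2
Tile 7: at (2,1), goal (1,2), distance |2-1|+|1-2| = 2
Tile 2: at (2,2), goal (0,1), distance |2-0|+|2-1| = 3
Tile 4: at (2,3), goal (0,3), distance |2-0|+|3-3| = 2
Tile 8: at (3,0), goal (1,3), distance |3-1|+|0-3| = 5
Tile 15: at (3,1), goal (3,2), distance |3-3|+|1-2| = 1
Tile 10: at (3,2), goal (2,1), distance |3-2|+|2-1| = 2
Tile 11: at (3,3), goal (2,2), distance |3-2|+|3-2| = 2
Sum: 3 + 2 + 3 + 3 + 1 + 2 + 4 + 2 + 2 + 3 + 2 + 5 + 1 + 2 + 2 = 37

Answer: 37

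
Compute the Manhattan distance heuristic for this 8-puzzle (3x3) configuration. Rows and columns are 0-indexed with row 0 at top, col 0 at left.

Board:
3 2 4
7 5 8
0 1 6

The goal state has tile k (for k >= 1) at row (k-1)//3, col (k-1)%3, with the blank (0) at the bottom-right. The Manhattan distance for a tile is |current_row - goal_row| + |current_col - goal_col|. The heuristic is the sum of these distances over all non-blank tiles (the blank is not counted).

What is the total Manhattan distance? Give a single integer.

Answer: 12

Derivation:
Tile 3: at (0,0), goal (0,2), distance |0-0|+|0-2| = 2
Tile 2: at (0,1), goal (0,1), distance |0-0|+|1-1| = 0
Tile 4: at (0,2), goal (1,0), distance |0-1|+|2-0| = 3
Tile 7: at (1,0), goal (2,0), distance |1-2|+|0-0| = 1
Tile 5: at (1,1), goal (1,1), distance |1-1|+|1-1| = 0
Tile 8: at (1,2), goal (2,1), distance |1-2|+|2-1| = 2
Tile 1: at (2,1), goal (0,0), distance |2-0|+|1-0| = 3
Tile 6: at (2,2), goal (1,2), distance |2-1|+|2-2| = 1
Sum: 2 + 0 + 3 + 1 + 0 + 2 + 3 + 1 = 12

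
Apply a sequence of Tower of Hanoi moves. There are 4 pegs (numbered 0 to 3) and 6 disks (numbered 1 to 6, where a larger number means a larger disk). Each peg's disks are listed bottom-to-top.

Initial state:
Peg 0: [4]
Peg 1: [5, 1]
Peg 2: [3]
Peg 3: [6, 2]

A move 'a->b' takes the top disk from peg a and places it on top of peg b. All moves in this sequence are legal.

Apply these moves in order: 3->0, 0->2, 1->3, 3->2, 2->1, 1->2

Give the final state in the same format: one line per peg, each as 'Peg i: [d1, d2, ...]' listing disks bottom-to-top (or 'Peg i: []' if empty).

Answer: Peg 0: [4]
Peg 1: [5]
Peg 2: [3, 2, 1]
Peg 3: [6]

Derivation:
After move 1 (3->0):
Peg 0: [4, 2]
Peg 1: [5, 1]
Peg 2: [3]
Peg 3: [6]

After move 2 (0->2):
Peg 0: [4]
Peg 1: [5, 1]
Peg 2: [3, 2]
Peg 3: [6]

After move 3 (1->3):
Peg 0: [4]
Peg 1: [5]
Peg 2: [3, 2]
Peg 3: [6, 1]

After move 4 (3->2):
Peg 0: [4]
Peg 1: [5]
Peg 2: [3, 2, 1]
Peg 3: [6]

After move 5 (2->1):
Peg 0: [4]
Peg 1: [5, 1]
Peg 2: [3, 2]
Peg 3: [6]

After move 6 (1->2):
Peg 0: [4]
Peg 1: [5]
Peg 2: [3, 2, 1]
Peg 3: [6]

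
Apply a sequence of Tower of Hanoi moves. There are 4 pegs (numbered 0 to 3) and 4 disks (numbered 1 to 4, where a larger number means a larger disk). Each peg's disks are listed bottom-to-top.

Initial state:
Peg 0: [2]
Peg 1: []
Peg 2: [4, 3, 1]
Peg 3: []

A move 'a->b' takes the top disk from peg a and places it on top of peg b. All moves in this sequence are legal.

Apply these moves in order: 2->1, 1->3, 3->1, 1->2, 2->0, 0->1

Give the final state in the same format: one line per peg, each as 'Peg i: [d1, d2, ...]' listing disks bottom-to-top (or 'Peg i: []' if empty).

After move 1 (2->1):
Peg 0: [2]
Peg 1: [1]
Peg 2: [4, 3]
Peg 3: []

After move 2 (1->3):
Peg 0: [2]
Peg 1: []
Peg 2: [4, 3]
Peg 3: [1]

After move 3 (3->1):
Peg 0: [2]
Peg 1: [1]
Peg 2: [4, 3]
Peg 3: []

After move 4 (1->2):
Peg 0: [2]
Peg 1: []
Peg 2: [4, 3, 1]
Peg 3: []

After move 5 (2->0):
Peg 0: [2, 1]
Peg 1: []
Peg 2: [4, 3]
Peg 3: []

After move 6 (0->1):
Peg 0: [2]
Peg 1: [1]
Peg 2: [4, 3]
Peg 3: []

Answer: Peg 0: [2]
Peg 1: [1]
Peg 2: [4, 3]
Peg 3: []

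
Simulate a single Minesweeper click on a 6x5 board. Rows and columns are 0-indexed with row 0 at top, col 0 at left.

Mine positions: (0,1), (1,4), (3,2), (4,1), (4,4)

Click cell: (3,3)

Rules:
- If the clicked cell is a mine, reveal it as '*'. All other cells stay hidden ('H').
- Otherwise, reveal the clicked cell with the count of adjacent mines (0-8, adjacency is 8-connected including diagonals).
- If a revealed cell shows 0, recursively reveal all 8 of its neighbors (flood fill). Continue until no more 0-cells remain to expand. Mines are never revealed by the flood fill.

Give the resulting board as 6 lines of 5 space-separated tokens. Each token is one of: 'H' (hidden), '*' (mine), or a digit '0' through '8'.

H H H H H
H H H H H
H H H H H
H H H 2 H
H H H H H
H H H H H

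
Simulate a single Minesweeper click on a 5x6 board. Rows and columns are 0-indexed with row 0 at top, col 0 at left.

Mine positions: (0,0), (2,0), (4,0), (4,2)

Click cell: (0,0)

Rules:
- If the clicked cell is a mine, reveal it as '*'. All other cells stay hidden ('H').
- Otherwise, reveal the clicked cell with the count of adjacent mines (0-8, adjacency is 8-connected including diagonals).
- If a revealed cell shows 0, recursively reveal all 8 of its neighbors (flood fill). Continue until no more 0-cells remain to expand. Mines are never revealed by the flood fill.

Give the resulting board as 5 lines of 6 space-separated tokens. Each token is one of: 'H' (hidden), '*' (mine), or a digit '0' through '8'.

* H H H H H
H H H H H H
H H H H H H
H H H H H H
H H H H H H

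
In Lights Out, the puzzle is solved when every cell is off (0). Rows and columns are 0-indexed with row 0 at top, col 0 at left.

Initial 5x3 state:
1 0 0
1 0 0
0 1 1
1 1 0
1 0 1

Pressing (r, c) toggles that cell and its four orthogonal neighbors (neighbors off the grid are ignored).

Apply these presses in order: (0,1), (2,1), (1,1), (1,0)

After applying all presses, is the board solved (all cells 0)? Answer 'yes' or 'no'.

After press 1 at (0,1):
0 1 1
1 1 0
0 1 1
1 1 0
1 0 1

After press 2 at (2,1):
0 1 1
1 0 0
1 0 0
1 0 0
1 0 1

After press 3 at (1,1):
0 0 1
0 1 1
1 1 0
1 0 0
1 0 1

After press 4 at (1,0):
1 0 1
1 0 1
0 1 0
1 0 0
1 0 1

Lights still on: 8

Answer: no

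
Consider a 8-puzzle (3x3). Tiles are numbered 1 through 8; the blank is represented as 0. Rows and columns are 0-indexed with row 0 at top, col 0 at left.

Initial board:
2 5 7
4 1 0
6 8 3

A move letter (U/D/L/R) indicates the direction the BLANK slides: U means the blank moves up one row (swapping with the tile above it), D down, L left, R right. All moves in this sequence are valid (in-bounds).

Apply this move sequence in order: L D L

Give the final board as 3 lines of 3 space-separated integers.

After move 1 (L):
2 5 7
4 0 1
6 8 3

After move 2 (D):
2 5 7
4 8 1
6 0 3

After move 3 (L):
2 5 7
4 8 1
0 6 3

Answer: 2 5 7
4 8 1
0 6 3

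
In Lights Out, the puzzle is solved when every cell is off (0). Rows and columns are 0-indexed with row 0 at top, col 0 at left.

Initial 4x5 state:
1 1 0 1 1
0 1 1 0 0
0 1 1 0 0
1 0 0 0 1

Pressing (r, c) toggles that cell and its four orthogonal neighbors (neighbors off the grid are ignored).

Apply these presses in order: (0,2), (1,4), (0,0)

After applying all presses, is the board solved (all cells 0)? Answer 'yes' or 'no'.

Answer: no

Derivation:
After press 1 at (0,2):
1 0 1 0 1
0 1 0 0 0
0 1 1 0 0
1 0 0 0 1

After press 2 at (1,4):
1 0 1 0 0
0 1 0 1 1
0 1 1 0 1
1 0 0 0 1

After press 3 at (0,0):
0 1 1 0 0
1 1 0 1 1
0 1 1 0 1
1 0 0 0 1

Lights still on: 11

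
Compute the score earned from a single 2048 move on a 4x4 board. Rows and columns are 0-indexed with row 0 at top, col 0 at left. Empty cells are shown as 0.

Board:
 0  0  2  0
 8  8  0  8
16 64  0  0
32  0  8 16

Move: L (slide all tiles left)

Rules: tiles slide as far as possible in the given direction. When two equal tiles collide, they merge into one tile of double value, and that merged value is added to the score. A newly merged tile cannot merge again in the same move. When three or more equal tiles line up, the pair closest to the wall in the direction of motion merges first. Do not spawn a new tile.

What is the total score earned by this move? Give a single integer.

Answer: 16

Derivation:
Slide left:
row 0: [0, 0, 2, 0] -> [2, 0, 0, 0]  score +0 (running 0)
row 1: [8, 8, 0, 8] -> [16, 8, 0, 0]  score +16 (running 16)
row 2: [16, 64, 0, 0] -> [16, 64, 0, 0]  score +0 (running 16)
row 3: [32, 0, 8, 16] -> [32, 8, 16, 0]  score +0 (running 16)
Board after move:
 2  0  0  0
16  8  0  0
16 64  0  0
32  8 16  0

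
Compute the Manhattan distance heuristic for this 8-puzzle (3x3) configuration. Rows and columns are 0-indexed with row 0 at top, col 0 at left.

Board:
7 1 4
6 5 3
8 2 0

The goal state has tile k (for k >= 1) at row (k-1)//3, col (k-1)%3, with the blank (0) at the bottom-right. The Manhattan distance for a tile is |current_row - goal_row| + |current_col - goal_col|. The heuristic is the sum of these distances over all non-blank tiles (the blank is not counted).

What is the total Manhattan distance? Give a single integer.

Tile 7: (0,0)->(2,0) = 2
Tile 1: (0,1)->(0,0) = 1
Tile 4: (0,2)->(1,0) = 3
Tile 6: (1,0)->(1,2) = 2
Tile 5: (1,1)->(1,1) = 0
Tile 3: (1,2)->(0,2) = 1
Tile 8: (2,0)->(2,1) = 1
Tile 2: (2,1)->(0,1) = 2
Sum: 2 + 1 + 3 + 2 + 0 + 1 + 1 + 2 = 12

Answer: 12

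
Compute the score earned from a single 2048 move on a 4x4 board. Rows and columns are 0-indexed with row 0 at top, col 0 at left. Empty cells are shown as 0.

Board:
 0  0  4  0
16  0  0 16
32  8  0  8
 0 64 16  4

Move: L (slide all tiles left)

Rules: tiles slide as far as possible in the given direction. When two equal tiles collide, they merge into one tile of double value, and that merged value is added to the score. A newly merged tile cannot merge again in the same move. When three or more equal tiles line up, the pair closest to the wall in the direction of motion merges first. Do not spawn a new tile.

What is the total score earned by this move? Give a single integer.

Slide left:
row 0: [0, 0, 4, 0] -> [4, 0, 0, 0]  score +0 (running 0)
row 1: [16, 0, 0, 16] -> [32, 0, 0, 0]  score +32 (running 32)
row 2: [32, 8, 0, 8] -> [32, 16, 0, 0]  score +16 (running 48)
row 3: [0, 64, 16, 4] -> [64, 16, 4, 0]  score +0 (running 48)
Board after move:
 4  0  0  0
32  0  0  0
32 16  0  0
64 16  4  0

Answer: 48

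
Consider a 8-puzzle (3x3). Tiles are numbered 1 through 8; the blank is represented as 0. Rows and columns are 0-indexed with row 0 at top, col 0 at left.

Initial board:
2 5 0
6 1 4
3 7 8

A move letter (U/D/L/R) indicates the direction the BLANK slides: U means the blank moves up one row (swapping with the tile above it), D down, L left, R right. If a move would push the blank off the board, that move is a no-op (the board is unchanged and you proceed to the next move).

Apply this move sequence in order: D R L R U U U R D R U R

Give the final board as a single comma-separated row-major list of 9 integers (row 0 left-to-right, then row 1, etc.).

After move 1 (D):
2 5 4
6 1 0
3 7 8

After move 2 (R):
2 5 4
6 1 0
3 7 8

After move 3 (L):
2 5 4
6 0 1
3 7 8

After move 4 (R):
2 5 4
6 1 0
3 7 8

After move 5 (U):
2 5 0
6 1 4
3 7 8

After move 6 (U):
2 5 0
6 1 4
3 7 8

After move 7 (U):
2 5 0
6 1 4
3 7 8

After move 8 (R):
2 5 0
6 1 4
3 7 8

After move 9 (D):
2 5 4
6 1 0
3 7 8

After move 10 (R):
2 5 4
6 1 0
3 7 8

After move 11 (U):
2 5 0
6 1 4
3 7 8

After move 12 (R):
2 5 0
6 1 4
3 7 8

Answer: 2, 5, 0, 6, 1, 4, 3, 7, 8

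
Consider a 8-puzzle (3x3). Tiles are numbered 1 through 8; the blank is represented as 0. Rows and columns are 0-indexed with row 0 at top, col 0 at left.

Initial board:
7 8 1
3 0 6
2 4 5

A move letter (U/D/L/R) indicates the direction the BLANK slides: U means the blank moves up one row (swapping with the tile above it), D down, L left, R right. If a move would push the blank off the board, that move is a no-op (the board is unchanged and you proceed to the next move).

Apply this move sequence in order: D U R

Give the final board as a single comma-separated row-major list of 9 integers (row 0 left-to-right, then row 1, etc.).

After move 1 (D):
7 8 1
3 4 6
2 0 5

After move 2 (U):
7 8 1
3 0 6
2 4 5

After move 3 (R):
7 8 1
3 6 0
2 4 5

Answer: 7, 8, 1, 3, 6, 0, 2, 4, 5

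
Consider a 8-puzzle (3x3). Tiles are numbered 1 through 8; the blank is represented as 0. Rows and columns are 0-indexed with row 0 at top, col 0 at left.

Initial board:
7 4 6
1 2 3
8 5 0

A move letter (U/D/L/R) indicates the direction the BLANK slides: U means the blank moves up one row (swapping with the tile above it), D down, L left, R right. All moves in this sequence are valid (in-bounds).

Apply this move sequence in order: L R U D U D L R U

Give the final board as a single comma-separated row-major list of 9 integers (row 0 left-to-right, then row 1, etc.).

Answer: 7, 4, 6, 1, 2, 0, 8, 5, 3

Derivation:
After move 1 (L):
7 4 6
1 2 3
8 0 5

After move 2 (R):
7 4 6
1 2 3
8 5 0

After move 3 (U):
7 4 6
1 2 0
8 5 3

After move 4 (D):
7 4 6
1 2 3
8 5 0

After move 5 (U):
7 4 6
1 2 0
8 5 3

After move 6 (D):
7 4 6
1 2 3
8 5 0

After move 7 (L):
7 4 6
1 2 3
8 0 5

After move 8 (R):
7 4 6
1 2 3
8 5 0

After move 9 (U):
7 4 6
1 2 0
8 5 3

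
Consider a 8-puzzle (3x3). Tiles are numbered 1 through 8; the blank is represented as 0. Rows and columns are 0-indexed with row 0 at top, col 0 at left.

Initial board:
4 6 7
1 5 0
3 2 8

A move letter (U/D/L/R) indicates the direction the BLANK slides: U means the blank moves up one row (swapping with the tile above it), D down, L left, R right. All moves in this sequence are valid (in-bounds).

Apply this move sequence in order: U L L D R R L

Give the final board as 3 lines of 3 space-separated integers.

After move 1 (U):
4 6 0
1 5 7
3 2 8

After move 2 (L):
4 0 6
1 5 7
3 2 8

After move 3 (L):
0 4 6
1 5 7
3 2 8

After move 4 (D):
1 4 6
0 5 7
3 2 8

After move 5 (R):
1 4 6
5 0 7
3 2 8

After move 6 (R):
1 4 6
5 7 0
3 2 8

After move 7 (L):
1 4 6
5 0 7
3 2 8

Answer: 1 4 6
5 0 7
3 2 8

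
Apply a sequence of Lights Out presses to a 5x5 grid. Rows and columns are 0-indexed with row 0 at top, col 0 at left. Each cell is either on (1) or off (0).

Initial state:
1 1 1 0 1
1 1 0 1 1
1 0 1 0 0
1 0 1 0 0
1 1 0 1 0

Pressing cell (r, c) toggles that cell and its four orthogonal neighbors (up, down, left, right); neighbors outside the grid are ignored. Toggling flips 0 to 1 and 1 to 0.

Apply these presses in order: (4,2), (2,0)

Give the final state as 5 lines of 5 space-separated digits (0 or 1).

After press 1 at (4,2):
1 1 1 0 1
1 1 0 1 1
1 0 1 0 0
1 0 0 0 0
1 0 1 0 0

After press 2 at (2,0):
1 1 1 0 1
0 1 0 1 1
0 1 1 0 0
0 0 0 0 0
1 0 1 0 0

Answer: 1 1 1 0 1
0 1 0 1 1
0 1 1 0 0
0 0 0 0 0
1 0 1 0 0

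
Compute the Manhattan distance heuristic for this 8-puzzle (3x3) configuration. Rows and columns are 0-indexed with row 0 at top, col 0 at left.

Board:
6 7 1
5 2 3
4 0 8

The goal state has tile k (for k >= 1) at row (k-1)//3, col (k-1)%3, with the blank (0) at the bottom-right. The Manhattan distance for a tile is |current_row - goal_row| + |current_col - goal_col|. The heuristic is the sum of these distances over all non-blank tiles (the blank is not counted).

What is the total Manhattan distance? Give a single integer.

Answer: 13

Derivation:
Tile 6: (0,0)->(1,2) = 3
Tile 7: (0,1)->(2,0) = 3
Tile 1: (0,2)->(0,0) = 2
Tile 5: (1,0)->(1,1) = 1
Tile 2: (1,1)->(0,1) = 1
Tile 3: (1,2)->(0,2) = 1
Tile 4: (2,0)->(1,0) = 1
Tile 8: (2,2)->(2,1) = 1
Sum: 3 + 3 + 2 + 1 + 1 + 1 + 1 + 1 = 13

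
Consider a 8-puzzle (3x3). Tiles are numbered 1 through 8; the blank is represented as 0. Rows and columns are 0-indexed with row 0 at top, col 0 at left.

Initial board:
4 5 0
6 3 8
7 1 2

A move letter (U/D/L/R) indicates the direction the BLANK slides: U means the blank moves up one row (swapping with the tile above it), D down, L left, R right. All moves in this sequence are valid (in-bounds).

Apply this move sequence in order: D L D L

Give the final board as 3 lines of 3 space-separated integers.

Answer: 4 5 8
6 1 3
0 7 2

Derivation:
After move 1 (D):
4 5 8
6 3 0
7 1 2

After move 2 (L):
4 5 8
6 0 3
7 1 2

After move 3 (D):
4 5 8
6 1 3
7 0 2

After move 4 (L):
4 5 8
6 1 3
0 7 2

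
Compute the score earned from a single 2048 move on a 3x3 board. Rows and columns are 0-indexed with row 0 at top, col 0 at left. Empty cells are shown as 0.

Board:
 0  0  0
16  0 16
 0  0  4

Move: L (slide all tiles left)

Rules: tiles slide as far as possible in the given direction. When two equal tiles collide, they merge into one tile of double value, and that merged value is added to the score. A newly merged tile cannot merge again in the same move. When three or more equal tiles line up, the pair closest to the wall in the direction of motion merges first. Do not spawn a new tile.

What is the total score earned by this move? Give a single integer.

Slide left:
row 0: [0, 0, 0] -> [0, 0, 0]  score +0 (running 0)
row 1: [16, 0, 16] -> [32, 0, 0]  score +32 (running 32)
row 2: [0, 0, 4] -> [4, 0, 0]  score +0 (running 32)
Board after move:
 0  0  0
32  0  0
 4  0  0

Answer: 32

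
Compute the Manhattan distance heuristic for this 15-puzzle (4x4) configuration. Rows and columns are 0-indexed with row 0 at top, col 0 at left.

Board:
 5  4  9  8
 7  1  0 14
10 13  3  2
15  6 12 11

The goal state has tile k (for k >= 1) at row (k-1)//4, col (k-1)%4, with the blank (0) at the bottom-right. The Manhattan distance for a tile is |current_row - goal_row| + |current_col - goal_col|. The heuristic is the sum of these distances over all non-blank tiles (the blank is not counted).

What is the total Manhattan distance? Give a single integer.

Tile 5: at (0,0), goal (1,0), distance |0-1|+|0-0| = 1
Tile 4: at (0,1), goal (0,3), distance |0-0|+|1-3| = 2
Tile 9: at (0,2), goal (2,0), distance |0-2|+|2-0| = 4
Tile 8: at (0,3), goal (1,3), distance |0-1|+|3-3| = 1
Tile 7: at (1,0), goal (1,2), distance |1-1|+|0-2| = 2
Tile 1: at (1,1), goal (0,0), distance |1-0|+|1-0| = 2
Tile 14: at (1,3), goal (3,1), distance |1-3|+|3-1| = 4
Tile 10: at (2,0), goal (2,1), distance |2-2|+|0-1| = 1
Tile 13: at (2,1), goal (3,0), distance |2-3|+|1-0| = 2
Tile 3: at (2,2), goal (0,2), distance |2-0|+|2-2| = 2
Tile 2: at (2,3), goal (0,1), distance |2-0|+|3-1| = 4
Tile 15: at (3,0), goal (3,2), distance |3-3|+|0-2| = 2
Tile 6: at (3,1), goal (1,1), distance |3-1|+|1-1| = 2
Tile 12: at (3,2), goal (2,3), distance |3-2|+|2-3| = 2
Tile 11: at (3,3), goal (2,2), distance |3-2|+|3-2| = 2
Sum: 1 + 2 + 4 + 1 + 2 + 2 + 4 + 1 + 2 + 2 + 4 + 2 + 2 + 2 + 2 = 33

Answer: 33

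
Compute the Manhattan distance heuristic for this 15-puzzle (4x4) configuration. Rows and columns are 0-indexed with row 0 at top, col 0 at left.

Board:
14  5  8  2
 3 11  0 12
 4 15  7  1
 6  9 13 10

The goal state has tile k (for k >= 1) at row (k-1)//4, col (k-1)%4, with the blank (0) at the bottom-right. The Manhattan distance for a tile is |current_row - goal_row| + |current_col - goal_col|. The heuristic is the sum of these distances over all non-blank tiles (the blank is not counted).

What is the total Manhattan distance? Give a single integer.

Answer: 39

Derivation:
Tile 14: at (0,0), goal (3,1), distance |0-3|+|0-1| = 4
Tile 5: at (0,1), goal (1,0), distance |0-1|+|1-0| = 2
Tile 8: at (0,2), goal (1,3), distance |0-1|+|2-3| = 2
Tile 2: at (0,3), goal (0,1), distance |0-0|+|3-1| = 2
Tile 3: at (1,0), goal (0,2), distance |1-0|+|0-2| = 3
Tile 11: at (1,1), goal (2,2), distance |1-2|+|1-2| = 2
Tile 12: at (1,3), goal (2,3), distance |1-2|+|3-3| = 1
Tile 4: at (2,0), goal (0,3), distance |2-0|+|0-3| = 5
Tile 15: at (2,1), goal (3,2), distance |2-3|+|1-2| = 2
Tile 7: at (2,2), goal (1,2), distance |2-1|+|2-2| = 1
Tile 1: at (2,3), goal (0,0), distance |2-0|+|3-0| = 5
Tile 6: at (3,0), goal (1,1), distance |3-1|+|0-1| = 3
Tile 9: at (3,1), goal (2,0), distance |3-2|+|1-0| = 2
Tile 13: at (3,2), goal (3,0), distance |3-3|+|2-0| = 2
Tile 10: at (3,3), goal (2,1), distance |3-2|+|3-1| = 3
Sum: 4 + 2 + 2 + 2 + 3 + 2 + 1 + 5 + 2 + 1 + 5 + 3 + 2 + 2 + 3 = 39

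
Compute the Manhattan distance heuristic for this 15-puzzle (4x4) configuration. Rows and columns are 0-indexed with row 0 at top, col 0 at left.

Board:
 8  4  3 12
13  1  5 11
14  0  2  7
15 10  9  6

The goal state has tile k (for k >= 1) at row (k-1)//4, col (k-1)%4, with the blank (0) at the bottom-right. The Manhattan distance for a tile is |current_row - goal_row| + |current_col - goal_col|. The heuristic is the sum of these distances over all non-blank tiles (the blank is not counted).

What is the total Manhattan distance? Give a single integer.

Tile 8: at (0,0), goal (1,3), distance |0-1|+|0-3| = 4
Tile 4: at (0,1), goal (0,3), distance |0-0|+|1-3| = 2
Tile 3: at (0,2), goal (0,2), distance |0-0|+|2-2| = 0
Tile 12: at (0,3), goal (2,3), distance |0-2|+|3-3| = 2
Tile 13: at (1,0), goal (3,0), distance |1-3|+|0-0| = 2
Tile 1: at (1,1), goal (0,0), distance |1-0|+|1-0| = 2
Tile 5: at (1,2), goal (1,0), distance |1-1|+|2-0| = 2
Tile 11: at (1,3), goal (2,2), distance |1-2|+|3-2| = 2
Tile 14: at (2,0), goal (3,1), distance |2-3|+|0-1| = 2
Tile 2: at (2,2), goal (0,1), distance |2-0|+|2-1| = 3
Tile 7: at (2,3), goal (1,2), distance |2-1|+|3-2| = 2
Tile 15: at (3,0), goal (3,2), distance |3-3|+|0-2| = 2
Tile 10: at (3,1), goal (2,1), distance |3-2|+|1-1| = 1
Tile 9: at (3,2), goal (2,0), distance |3-2|+|2-0| = 3
Tile 6: at (3,3), goal (1,1), distance |3-1|+|3-1| = 4
Sum: 4 + 2 + 0 + 2 + 2 + 2 + 2 + 2 + 2 + 3 + 2 + 2 + 1 + 3 + 4 = 33

Answer: 33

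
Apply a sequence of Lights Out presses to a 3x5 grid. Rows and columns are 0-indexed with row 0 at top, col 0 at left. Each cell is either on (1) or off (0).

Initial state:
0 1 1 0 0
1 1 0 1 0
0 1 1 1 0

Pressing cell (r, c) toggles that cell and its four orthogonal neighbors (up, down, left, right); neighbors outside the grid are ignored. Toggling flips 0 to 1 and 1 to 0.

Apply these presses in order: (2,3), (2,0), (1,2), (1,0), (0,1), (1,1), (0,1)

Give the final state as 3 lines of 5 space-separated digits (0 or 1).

Answer: 1 0 0 0 0
0 0 0 1 0
0 1 1 0 1

Derivation:
After press 1 at (2,3):
0 1 1 0 0
1 1 0 0 0
0 1 0 0 1

After press 2 at (2,0):
0 1 1 0 0
0 1 0 0 0
1 0 0 0 1

After press 3 at (1,2):
0 1 0 0 0
0 0 1 1 0
1 0 1 0 1

After press 4 at (1,0):
1 1 0 0 0
1 1 1 1 0
0 0 1 0 1

After press 5 at (0,1):
0 0 1 0 0
1 0 1 1 0
0 0 1 0 1

After press 6 at (1,1):
0 1 1 0 0
0 1 0 1 0
0 1 1 0 1

After press 7 at (0,1):
1 0 0 0 0
0 0 0 1 0
0 1 1 0 1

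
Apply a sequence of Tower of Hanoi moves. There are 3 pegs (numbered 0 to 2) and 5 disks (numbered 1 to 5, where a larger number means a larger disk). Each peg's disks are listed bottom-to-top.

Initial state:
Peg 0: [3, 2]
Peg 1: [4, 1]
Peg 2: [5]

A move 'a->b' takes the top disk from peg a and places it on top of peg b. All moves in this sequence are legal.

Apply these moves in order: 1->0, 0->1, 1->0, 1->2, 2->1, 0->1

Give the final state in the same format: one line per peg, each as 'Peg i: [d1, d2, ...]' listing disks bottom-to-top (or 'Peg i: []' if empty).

After move 1 (1->0):
Peg 0: [3, 2, 1]
Peg 1: [4]
Peg 2: [5]

After move 2 (0->1):
Peg 0: [3, 2]
Peg 1: [4, 1]
Peg 2: [5]

After move 3 (1->0):
Peg 0: [3, 2, 1]
Peg 1: [4]
Peg 2: [5]

After move 4 (1->2):
Peg 0: [3, 2, 1]
Peg 1: []
Peg 2: [5, 4]

After move 5 (2->1):
Peg 0: [3, 2, 1]
Peg 1: [4]
Peg 2: [5]

After move 6 (0->1):
Peg 0: [3, 2]
Peg 1: [4, 1]
Peg 2: [5]

Answer: Peg 0: [3, 2]
Peg 1: [4, 1]
Peg 2: [5]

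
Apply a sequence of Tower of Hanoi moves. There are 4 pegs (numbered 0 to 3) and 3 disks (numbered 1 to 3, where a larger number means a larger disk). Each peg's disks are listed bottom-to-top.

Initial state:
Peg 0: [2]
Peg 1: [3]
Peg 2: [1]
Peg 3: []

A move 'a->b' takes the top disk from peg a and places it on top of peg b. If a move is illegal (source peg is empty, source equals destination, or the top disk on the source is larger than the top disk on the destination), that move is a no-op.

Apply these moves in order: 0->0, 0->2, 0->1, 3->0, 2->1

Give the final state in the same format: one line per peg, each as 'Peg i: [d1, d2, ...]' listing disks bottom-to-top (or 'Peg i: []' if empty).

After move 1 (0->0):
Peg 0: [2]
Peg 1: [3]
Peg 2: [1]
Peg 3: []

After move 2 (0->2):
Peg 0: [2]
Peg 1: [3]
Peg 2: [1]
Peg 3: []

After move 3 (0->1):
Peg 0: []
Peg 1: [3, 2]
Peg 2: [1]
Peg 3: []

After move 4 (3->0):
Peg 0: []
Peg 1: [3, 2]
Peg 2: [1]
Peg 3: []

After move 5 (2->1):
Peg 0: []
Peg 1: [3, 2, 1]
Peg 2: []
Peg 3: []

Answer: Peg 0: []
Peg 1: [3, 2, 1]
Peg 2: []
Peg 3: []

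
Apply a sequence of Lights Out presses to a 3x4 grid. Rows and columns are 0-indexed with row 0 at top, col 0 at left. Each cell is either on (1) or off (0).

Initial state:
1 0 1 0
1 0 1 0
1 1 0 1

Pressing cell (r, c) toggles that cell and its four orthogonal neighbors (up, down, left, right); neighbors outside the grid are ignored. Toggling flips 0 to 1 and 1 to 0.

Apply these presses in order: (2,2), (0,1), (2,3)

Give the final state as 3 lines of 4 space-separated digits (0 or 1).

After press 1 at (2,2):
1 0 1 0
1 0 0 0
1 0 1 0

After press 2 at (0,1):
0 1 0 0
1 1 0 0
1 0 1 0

After press 3 at (2,3):
0 1 0 0
1 1 0 1
1 0 0 1

Answer: 0 1 0 0
1 1 0 1
1 0 0 1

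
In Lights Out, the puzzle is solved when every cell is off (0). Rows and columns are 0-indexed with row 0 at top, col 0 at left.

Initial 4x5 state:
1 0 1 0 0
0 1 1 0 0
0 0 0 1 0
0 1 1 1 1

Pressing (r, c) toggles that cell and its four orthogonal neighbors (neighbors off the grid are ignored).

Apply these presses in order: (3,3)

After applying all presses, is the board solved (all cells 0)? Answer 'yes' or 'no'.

Answer: no

Derivation:
After press 1 at (3,3):
1 0 1 0 0
0 1 1 0 0
0 0 0 0 0
0 1 0 0 0

Lights still on: 5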